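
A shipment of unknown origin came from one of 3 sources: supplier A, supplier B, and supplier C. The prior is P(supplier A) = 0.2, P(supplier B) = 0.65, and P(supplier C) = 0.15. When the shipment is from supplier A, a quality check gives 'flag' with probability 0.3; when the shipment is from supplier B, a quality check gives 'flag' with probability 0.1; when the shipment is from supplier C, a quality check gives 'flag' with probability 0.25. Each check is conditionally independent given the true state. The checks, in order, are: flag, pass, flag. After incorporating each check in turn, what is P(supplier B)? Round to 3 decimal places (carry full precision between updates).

After 'flag': normaliser = 0.3·0.2000 + 0.1·0.6500 + 0.25·0.1500; P(supplier A) ≈ 0.3692, P(supplier B) ≈ 0.4000, P(supplier C) ≈ 0.2308
After 'pass': normaliser = 0.7·0.3692 + 0.9·0.4000 + 0.75·0.2308; P(supplier A) ≈ 0.3265, P(supplier B) ≈ 0.4548, P(supplier C) ≈ 0.2187
After 'flag': normaliser = 0.3·0.3265 + 0.1·0.4548 + 0.25·0.2187; P(supplier A) ≈ 0.4945, P(supplier B) ≈ 0.2296, P(supplier C) ≈ 0.2759

0.230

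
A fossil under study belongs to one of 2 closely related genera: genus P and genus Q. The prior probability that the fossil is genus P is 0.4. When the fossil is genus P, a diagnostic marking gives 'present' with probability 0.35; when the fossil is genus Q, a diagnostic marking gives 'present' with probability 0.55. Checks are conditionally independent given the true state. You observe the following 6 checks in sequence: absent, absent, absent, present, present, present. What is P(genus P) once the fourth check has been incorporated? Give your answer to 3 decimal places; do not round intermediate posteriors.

Each posterior becomes the prior for the next update.
After 'absent': P(genus P) = 0.65·0.4000 / (0.65·0.4000 + 0.45·0.6000) ≈ 0.4906
After 'absent': P(genus P) = 0.65·0.4906 / (0.65·0.4906 + 0.45·0.5094) ≈ 0.5818
After 'absent': P(genus P) = 0.65·0.5818 / (0.65·0.5818 + 0.45·0.4182) ≈ 0.6677
After 'present': P(genus P) = 0.35·0.6677 / (0.35·0.6677 + 0.55·0.3323) ≈ 0.5611

0.561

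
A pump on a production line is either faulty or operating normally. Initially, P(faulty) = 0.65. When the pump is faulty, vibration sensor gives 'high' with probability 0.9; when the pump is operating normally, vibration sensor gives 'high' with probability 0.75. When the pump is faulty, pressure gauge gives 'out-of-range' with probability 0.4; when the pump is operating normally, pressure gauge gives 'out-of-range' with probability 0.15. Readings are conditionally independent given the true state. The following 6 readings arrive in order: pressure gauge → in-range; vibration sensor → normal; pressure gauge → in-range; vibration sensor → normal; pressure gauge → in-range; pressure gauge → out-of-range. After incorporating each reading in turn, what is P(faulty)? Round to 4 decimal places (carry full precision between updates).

0.2180

After pressure gauge='in-range': P(faulty) = 0.6·0.6500 / (0.6·0.6500 + 0.85·0.3500) ≈ 0.5673
After vibration sensor='normal': P(faulty) = 0.1·0.5673 / (0.1·0.5673 + 0.25·0.4327) ≈ 0.3440
After pressure gauge='in-range': P(faulty) = 0.6·0.3440 / (0.6·0.3440 + 0.85·0.6560) ≈ 0.2701
After vibration sensor='normal': P(faulty) = 0.1·0.2701 / (0.1·0.2701 + 0.25·0.7299) ≈ 0.1290
After pressure gauge='in-range': P(faulty) = 0.6·0.1290 / (0.6·0.1290 + 0.85·0.8710) ≈ 0.0946
After pressure gauge='out-of-range': P(faulty) = 0.4·0.0946 / (0.4·0.0946 + 0.15·0.9054) ≈ 0.2180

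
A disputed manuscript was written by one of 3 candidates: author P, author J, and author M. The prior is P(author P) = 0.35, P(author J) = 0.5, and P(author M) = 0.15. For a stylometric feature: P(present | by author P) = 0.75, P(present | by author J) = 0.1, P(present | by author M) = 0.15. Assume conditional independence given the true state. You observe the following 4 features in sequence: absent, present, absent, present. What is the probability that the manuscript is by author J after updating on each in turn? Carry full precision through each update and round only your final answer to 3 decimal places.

0.216

After 'absent': normaliser = 0.25·0.3500 + 0.9·0.5000 + 0.85·0.1500; P(author P) ≈ 0.1316, P(author J) ≈ 0.6767, P(author M) ≈ 0.1917
After 'present': normaliser = 0.75·0.1316 + 0.1·0.6767 + 0.15·0.1917; P(author P) ≈ 0.5058, P(author J) ≈ 0.3468, P(author M) ≈ 0.1474
After 'absent': normaliser = 0.25·0.5058 + 0.9·0.3468 + 0.85·0.1474; P(author P) ≈ 0.2242, P(author J) ≈ 0.5536, P(author M) ≈ 0.2222
After 'present': normaliser = 0.75·0.2242 + 0.1·0.5536 + 0.15·0.2222; P(author P) ≈ 0.6547, P(author J) ≈ 0.2155, P(author M) ≈ 0.1298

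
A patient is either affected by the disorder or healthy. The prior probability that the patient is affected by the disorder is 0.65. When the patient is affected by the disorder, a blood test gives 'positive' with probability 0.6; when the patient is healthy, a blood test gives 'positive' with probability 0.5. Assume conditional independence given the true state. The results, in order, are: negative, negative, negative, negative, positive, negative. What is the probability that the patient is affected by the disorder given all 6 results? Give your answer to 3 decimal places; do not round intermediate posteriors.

0.422

After 'negative': P(affected) = 0.4·0.6500 / (0.4·0.6500 + 0.5·0.3500) ≈ 0.5977
After 'negative': P(affected) = 0.4·0.5977 / (0.4·0.5977 + 0.5·0.4023) ≈ 0.5431
After 'negative': P(affected) = 0.4·0.5431 / (0.4·0.5431 + 0.5·0.4569) ≈ 0.4874
After 'negative': P(affected) = 0.4·0.4874 / (0.4·0.4874 + 0.5·0.5126) ≈ 0.4320
After 'positive': P(affected) = 0.6·0.4320 / (0.6·0.4320 + 0.5·0.5680) ≈ 0.4772
After 'negative': P(affected) = 0.4·0.4772 / (0.4·0.4772 + 0.5·0.5228) ≈ 0.4221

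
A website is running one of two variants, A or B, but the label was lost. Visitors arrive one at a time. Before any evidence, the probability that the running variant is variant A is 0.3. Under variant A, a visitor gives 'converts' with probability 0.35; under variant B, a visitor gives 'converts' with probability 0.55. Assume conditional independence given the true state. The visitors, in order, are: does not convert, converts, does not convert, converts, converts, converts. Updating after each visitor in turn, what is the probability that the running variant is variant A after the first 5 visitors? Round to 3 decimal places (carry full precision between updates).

After 'does not convert': P(A) = 0.65·0.3000 / (0.65·0.3000 + 0.45·0.7000) ≈ 0.3824
After 'converts': P(A) = 0.35·0.3824 / (0.35·0.3824 + 0.55·0.6176) ≈ 0.2826
After 'does not convert': P(A) = 0.65·0.2826 / (0.65·0.2826 + 0.45·0.7174) ≈ 0.3627
After 'converts': P(A) = 0.35·0.3627 / (0.35·0.3627 + 0.55·0.6373) ≈ 0.2658
After 'converts': P(A) = 0.35·0.2658 / (0.35·0.2658 + 0.55·0.7342) ≈ 0.1873

0.187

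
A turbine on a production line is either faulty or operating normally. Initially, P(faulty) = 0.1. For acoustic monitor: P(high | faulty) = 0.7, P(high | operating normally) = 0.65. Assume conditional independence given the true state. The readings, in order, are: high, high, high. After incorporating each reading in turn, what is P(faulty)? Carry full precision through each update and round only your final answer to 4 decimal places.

Apply Bayes' rule sequentially, carrying P(faulty) forward.
After 'high': P(faulty) = 0.7·0.1000 / (0.7·0.1000 + 0.65·0.9000) ≈ 0.1069
After 'high': P(faulty) = 0.7·0.1069 / (0.7·0.1069 + 0.65·0.8931) ≈ 0.1142
After 'high': P(faulty) = 0.7·0.1142 / (0.7·0.1142 + 0.65·0.8858) ≈ 0.1219

0.1219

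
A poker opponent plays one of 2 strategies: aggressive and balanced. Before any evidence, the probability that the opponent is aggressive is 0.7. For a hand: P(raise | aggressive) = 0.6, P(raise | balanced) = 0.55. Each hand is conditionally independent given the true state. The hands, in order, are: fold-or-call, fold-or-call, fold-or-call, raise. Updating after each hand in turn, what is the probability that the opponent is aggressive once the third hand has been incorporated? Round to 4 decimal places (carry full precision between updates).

0.6210

After 'fold-or-call': P(aggressive) = 0.4·0.7000 / (0.4·0.7000 + 0.45·0.3000) ≈ 0.6747
After 'fold-or-call': P(aggressive) = 0.4·0.6747 / (0.4·0.6747 + 0.45·0.3253) ≈ 0.6483
After 'fold-or-call': P(aggressive) = 0.4·0.6483 / (0.4·0.6483 + 0.45·0.3517) ≈ 0.6210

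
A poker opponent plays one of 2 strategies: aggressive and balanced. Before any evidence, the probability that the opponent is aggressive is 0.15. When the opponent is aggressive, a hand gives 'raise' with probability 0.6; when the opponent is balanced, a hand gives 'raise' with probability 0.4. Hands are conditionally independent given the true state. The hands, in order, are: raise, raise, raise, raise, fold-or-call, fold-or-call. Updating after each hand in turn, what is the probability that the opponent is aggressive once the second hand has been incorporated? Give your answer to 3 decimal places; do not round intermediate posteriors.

After 'raise': P(aggressive) = 0.6·0.1500 / (0.6·0.1500 + 0.4·0.8500) ≈ 0.2093
After 'raise': P(aggressive) = 0.6·0.2093 / (0.6·0.2093 + 0.4·0.7907) ≈ 0.2842

0.284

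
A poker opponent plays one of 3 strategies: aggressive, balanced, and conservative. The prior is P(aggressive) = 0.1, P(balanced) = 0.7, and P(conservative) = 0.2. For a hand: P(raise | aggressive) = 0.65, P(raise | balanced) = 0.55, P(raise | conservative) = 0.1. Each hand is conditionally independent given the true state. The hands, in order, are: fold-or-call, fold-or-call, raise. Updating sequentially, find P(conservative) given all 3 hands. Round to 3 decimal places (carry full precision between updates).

Apply Bayes' rule sequentially, carrying P(conservative) forward.
After 'fold-or-call': normaliser = 0.35·0.1000 + 0.45·0.7000 + 0.9·0.2000; P(aggressive) ≈ 0.0660, P(balanced) ≈ 0.5943, P(conservative) ≈ 0.3396
After 'fold-or-call': normaliser = 0.35·0.0660 + 0.45·0.5943 + 0.9·0.3396; P(aggressive) ≈ 0.0388, P(balanced) ≈ 0.4486, P(conservative) ≈ 0.5127
After 'raise': normaliser = 0.65·0.0388 + 0.55·0.4486 + 0.1·0.5127; P(aggressive) ≈ 0.0780, P(balanced) ≈ 0.7634, P(conservative) ≈ 0.1586

0.159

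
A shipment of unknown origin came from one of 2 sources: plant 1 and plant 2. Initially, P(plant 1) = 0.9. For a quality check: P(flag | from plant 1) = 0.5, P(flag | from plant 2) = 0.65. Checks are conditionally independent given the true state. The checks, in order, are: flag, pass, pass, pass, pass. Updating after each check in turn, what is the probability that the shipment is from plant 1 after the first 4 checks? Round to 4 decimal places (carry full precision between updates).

Each posterior becomes the prior for the next update.
After 'flag': P(plant 1) = 0.5·0.9000 / (0.5·0.9000 + 0.65·0.1000) ≈ 0.8738
After 'pass': P(plant 1) = 0.5·0.8738 / (0.5·0.8738 + 0.35·0.1262) ≈ 0.9082
After 'pass': P(plant 1) = 0.5·0.9082 / (0.5·0.9082 + 0.35·0.0918) ≈ 0.9339
After 'pass': P(plant 1) = 0.5·0.9339 / (0.5·0.9339 + 0.35·0.0661) ≈ 0.9528

0.9528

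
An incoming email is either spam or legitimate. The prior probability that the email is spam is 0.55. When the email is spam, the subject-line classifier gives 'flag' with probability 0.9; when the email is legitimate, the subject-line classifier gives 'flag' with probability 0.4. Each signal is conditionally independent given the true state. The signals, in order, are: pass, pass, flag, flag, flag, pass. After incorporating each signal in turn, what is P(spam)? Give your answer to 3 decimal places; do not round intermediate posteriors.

0.061

After 'pass': P(spam) = 0.1·0.5500 / (0.1·0.5500 + 0.6·0.4500) ≈ 0.1692
After 'pass': P(spam) = 0.1·0.1692 / (0.1·0.1692 + 0.6·0.8308) ≈ 0.0328
After 'flag': P(spam) = 0.9·0.0328 / (0.9·0.0328 + 0.4·0.9672) ≈ 0.0710
After 'flag': P(spam) = 0.9·0.0710 / (0.9·0.0710 + 0.4·0.9290) ≈ 0.1467
After 'flag': P(spam) = 0.9·0.1467 / (0.9·0.1467 + 0.4·0.8533) ≈ 0.2789
After 'pass': P(spam) = 0.1·0.2789 / (0.1·0.2789 + 0.6·0.7211) ≈ 0.0606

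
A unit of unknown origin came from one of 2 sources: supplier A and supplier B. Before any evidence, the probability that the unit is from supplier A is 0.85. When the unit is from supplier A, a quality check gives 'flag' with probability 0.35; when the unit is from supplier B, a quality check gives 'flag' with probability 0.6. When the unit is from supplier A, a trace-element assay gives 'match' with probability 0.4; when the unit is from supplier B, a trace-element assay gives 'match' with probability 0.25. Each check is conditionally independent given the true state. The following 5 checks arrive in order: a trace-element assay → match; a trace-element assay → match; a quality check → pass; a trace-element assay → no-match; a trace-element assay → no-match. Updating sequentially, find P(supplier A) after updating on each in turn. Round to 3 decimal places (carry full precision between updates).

After a trace-element assay='match': P(supplier A) = 0.4·0.8500 / (0.4·0.8500 + 0.25·0.1500) ≈ 0.9007
After a trace-element assay='match': P(supplier A) = 0.4·0.9007 / (0.4·0.9007 + 0.25·0.0993) ≈ 0.9355
After a quality check='pass': P(supplier A) = 0.65·0.9355 / (0.65·0.9355 + 0.4·0.0645) ≈ 0.9593
After a trace-element assay='no-match': P(supplier A) = 0.6·0.9593 / (0.6·0.9593 + 0.75·0.0407) ≈ 0.9496
After a trace-element assay='no-match': P(supplier A) = 0.6·0.9496 / (0.6·0.9496 + 0.75·0.0504) ≈ 0.9378

0.938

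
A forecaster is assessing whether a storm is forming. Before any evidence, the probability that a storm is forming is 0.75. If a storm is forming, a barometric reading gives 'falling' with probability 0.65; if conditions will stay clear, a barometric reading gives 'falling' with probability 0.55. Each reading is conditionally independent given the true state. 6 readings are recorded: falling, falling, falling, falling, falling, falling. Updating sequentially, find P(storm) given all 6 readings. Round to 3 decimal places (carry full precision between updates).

0.891

Each posterior becomes the prior for the next update.
After 'falling': P(storm) = 0.65·0.7500 / (0.65·0.7500 + 0.55·0.2500) ≈ 0.7800
After 'falling': P(storm) = 0.65·0.7800 / (0.65·0.7800 + 0.55·0.2200) ≈ 0.8073
After 'falling': P(storm) = 0.65·0.8073 / (0.65·0.8073 + 0.55·0.1927) ≈ 0.8320
After 'falling': P(storm) = 0.65·0.8320 / (0.65·0.8320 + 0.55·0.1680) ≈ 0.8541
After 'falling': P(storm) = 0.65·0.8541 / (0.65·0.8541 + 0.55·0.1459) ≈ 0.8737
After 'falling': P(storm) = 0.65·0.8737 / (0.65·0.8737 + 0.55·0.1263) ≈ 0.8910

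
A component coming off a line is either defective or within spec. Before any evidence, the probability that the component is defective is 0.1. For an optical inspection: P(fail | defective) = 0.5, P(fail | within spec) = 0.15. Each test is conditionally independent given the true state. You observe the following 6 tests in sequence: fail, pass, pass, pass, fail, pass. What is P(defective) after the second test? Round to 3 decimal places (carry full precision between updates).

After 'fail': P(defective) = 0.5·0.1000 / (0.5·0.1000 + 0.15·0.9000) ≈ 0.2703
After 'pass': P(defective) = 0.5·0.2703 / (0.5·0.2703 + 0.85·0.7297) ≈ 0.1789

0.179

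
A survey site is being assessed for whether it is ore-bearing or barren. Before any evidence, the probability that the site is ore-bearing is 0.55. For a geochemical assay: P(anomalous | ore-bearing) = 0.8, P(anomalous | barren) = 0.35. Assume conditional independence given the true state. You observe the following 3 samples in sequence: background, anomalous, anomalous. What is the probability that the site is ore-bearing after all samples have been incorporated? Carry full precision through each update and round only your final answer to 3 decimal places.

0.663

After 'background': P(ore) = 0.2·0.5500 / (0.2·0.5500 + 0.65·0.4500) ≈ 0.2733
After 'anomalous': P(ore) = 0.8·0.2733 / (0.8·0.2733 + 0.35·0.7267) ≈ 0.4622
After 'anomalous': P(ore) = 0.8·0.4622 / (0.8·0.4622 + 0.35·0.5378) ≈ 0.6627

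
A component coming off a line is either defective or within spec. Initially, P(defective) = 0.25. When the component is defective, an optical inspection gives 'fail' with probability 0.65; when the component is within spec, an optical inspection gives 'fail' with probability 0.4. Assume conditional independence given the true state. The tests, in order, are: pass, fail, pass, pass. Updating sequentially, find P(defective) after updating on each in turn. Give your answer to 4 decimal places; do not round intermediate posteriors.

Apply Bayes' rule sequentially, carrying P(defective) forward.
After 'pass': P(defective) = 0.35·0.2500 / (0.35·0.2500 + 0.6·0.7500) ≈ 0.1628
After 'fail': P(defective) = 0.65·0.1628 / (0.65·0.1628 + 0.4·0.8372) ≈ 0.2401
After 'pass': P(defective) = 0.35·0.2401 / (0.35·0.2401 + 0.6·0.7599) ≈ 0.1556
After 'pass': P(defective) = 0.35·0.1556 / (0.35·0.1556 + 0.6·0.8444) ≈ 0.0971

0.0971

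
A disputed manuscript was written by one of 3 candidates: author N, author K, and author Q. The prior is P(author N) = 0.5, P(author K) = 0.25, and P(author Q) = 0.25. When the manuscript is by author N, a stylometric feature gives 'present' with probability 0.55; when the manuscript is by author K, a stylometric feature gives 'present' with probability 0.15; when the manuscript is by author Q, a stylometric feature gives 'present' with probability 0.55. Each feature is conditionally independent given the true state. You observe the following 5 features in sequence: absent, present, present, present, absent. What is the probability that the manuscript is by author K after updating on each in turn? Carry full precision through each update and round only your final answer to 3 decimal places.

After 'absent': normaliser = 0.45·0.5000 + 0.85·0.2500 + 0.45·0.2500; P(author N) ≈ 0.4091, P(author K) ≈ 0.3864, P(author Q) ≈ 0.2045
After 'present': normaliser = 0.55·0.4091 + 0.15·0.3864 + 0.55·0.2045; P(author N) ≈ 0.5690, P(author K) ≈ 0.1466, P(author Q) ≈ 0.2845
After 'present': normaliser = 0.55·0.5690 + 0.15·0.1466 + 0.55·0.2845; P(author N) ≈ 0.6368, P(author K) ≈ 0.0447, P(author Q) ≈ 0.3184
After 'present': normaliser = 0.55·0.6368 + 0.15·0.0447 + 0.55·0.3184; P(author N) ≈ 0.6583, P(author K) ≈ 0.0126, P(author Q) ≈ 0.3291
After 'absent': normaliser = 0.45·0.6583 + 0.85·0.0126 + 0.45·0.3291; P(author N) ≈ 0.6510, P(author K) ≈ 0.0236, P(author Q) ≈ 0.3255

0.024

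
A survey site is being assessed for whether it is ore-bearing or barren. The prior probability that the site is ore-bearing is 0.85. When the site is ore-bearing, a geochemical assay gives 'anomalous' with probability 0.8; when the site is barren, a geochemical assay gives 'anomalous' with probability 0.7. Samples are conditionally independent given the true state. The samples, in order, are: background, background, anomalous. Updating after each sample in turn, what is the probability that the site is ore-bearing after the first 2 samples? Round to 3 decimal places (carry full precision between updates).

Each posterior becomes the prior for the next update.
After 'background': P(ore) = 0.2·0.8500 / (0.2·0.8500 + 0.3·0.1500) ≈ 0.7907
After 'background': P(ore) = 0.2·0.7907 / (0.2·0.7907 + 0.3·0.2093) ≈ 0.7158

0.716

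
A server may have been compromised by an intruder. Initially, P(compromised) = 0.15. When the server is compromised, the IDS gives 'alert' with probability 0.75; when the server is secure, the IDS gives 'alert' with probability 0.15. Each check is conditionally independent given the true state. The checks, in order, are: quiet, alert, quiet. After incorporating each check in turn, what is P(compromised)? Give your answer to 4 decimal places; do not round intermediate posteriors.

0.0709

Apply Bayes' rule sequentially, carrying P(compromised) forward.
After 'quiet': P(compromised) = 0.25·0.1500 / (0.25·0.1500 + 0.85·0.8500) ≈ 0.0493
After 'alert': P(compromised) = 0.75·0.0493 / (0.75·0.0493 + 0.15·0.9507) ≈ 0.2060
After 'quiet': P(compromised) = 0.25·0.2060 / (0.25·0.2060 + 0.85·0.7940) ≈ 0.0709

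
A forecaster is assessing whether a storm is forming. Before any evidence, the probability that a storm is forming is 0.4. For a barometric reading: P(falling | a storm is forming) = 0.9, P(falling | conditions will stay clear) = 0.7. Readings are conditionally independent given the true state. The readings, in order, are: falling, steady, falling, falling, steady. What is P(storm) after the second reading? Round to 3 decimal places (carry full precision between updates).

Each posterior becomes the prior for the next update.
After 'falling': P(storm) = 0.9·0.4000 / (0.9·0.4000 + 0.7·0.6000) ≈ 0.4615
After 'steady': P(storm) = 0.1·0.4615 / (0.1·0.4615 + 0.3·0.5385) ≈ 0.2222

0.222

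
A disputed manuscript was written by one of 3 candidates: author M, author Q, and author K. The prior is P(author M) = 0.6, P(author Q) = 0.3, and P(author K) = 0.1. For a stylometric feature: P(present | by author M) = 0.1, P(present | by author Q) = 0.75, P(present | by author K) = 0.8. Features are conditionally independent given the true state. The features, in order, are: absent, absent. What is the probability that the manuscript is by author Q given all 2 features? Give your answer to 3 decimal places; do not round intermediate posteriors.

After 'absent': normaliser = 0.9·0.6000 + 0.25·0.3000 + 0.2·0.1000; P(author M) ≈ 0.8504, P(author Q) ≈ 0.1181, P(author K) ≈ 0.0315
After 'absent': normaliser = 0.9·0.8504 + 0.25·0.1181 + 0.2·0.0315; P(author M) ≈ 0.9553, P(author Q) ≈ 0.0369, P(author K) ≈ 0.0079

0.037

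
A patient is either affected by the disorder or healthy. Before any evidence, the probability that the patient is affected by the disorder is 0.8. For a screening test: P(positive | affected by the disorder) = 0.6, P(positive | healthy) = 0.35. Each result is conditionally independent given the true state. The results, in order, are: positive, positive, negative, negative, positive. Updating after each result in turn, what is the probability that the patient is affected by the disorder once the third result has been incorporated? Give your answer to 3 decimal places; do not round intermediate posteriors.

0.879

After 'positive': P(affected) = 0.6·0.8000 / (0.6·0.8000 + 0.35·0.2000) ≈ 0.8727
After 'positive': P(affected) = 0.6·0.8727 / (0.6·0.8727 + 0.35·0.1273) ≈ 0.9216
After 'negative': P(affected) = 0.4·0.9216 / (0.4·0.9216 + 0.65·0.0784) ≈ 0.8786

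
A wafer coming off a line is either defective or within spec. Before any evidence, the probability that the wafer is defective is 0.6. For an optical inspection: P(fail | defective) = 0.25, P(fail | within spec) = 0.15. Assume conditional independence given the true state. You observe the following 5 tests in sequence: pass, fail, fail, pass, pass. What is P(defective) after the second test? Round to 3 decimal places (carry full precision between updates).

After 'pass': P(defective) = 0.75·0.6000 / (0.75·0.6000 + 0.85·0.4000) ≈ 0.5696
After 'fail': P(defective) = 0.25·0.5696 / (0.25·0.5696 + 0.15·0.4304) ≈ 0.6881

0.688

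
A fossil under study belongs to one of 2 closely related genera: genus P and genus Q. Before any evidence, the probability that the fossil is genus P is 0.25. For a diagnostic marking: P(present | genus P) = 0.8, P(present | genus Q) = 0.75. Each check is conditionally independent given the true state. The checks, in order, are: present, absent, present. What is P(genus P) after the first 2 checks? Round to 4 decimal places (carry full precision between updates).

0.2215

Each posterior becomes the prior for the next update.
After 'present': P(genus P) = 0.8·0.2500 / (0.8·0.2500 + 0.75·0.7500) ≈ 0.2623
After 'absent': P(genus P) = 0.2·0.2623 / (0.2·0.2623 + 0.25·0.7377) ≈ 0.2215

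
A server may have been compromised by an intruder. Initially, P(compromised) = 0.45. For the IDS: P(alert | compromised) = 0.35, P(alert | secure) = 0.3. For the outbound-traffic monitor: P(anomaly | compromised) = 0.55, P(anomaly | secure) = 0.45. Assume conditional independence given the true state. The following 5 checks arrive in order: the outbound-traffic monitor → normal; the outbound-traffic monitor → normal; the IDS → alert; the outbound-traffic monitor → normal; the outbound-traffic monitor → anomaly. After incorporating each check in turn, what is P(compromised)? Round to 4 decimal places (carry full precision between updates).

Each posterior becomes the prior for the next update.
After the outbound-traffic monitor='normal': P(compromised) = 0.45·0.4500 / (0.45·0.4500 + 0.55·0.5500) ≈ 0.4010
After the outbound-traffic monitor='normal': P(compromised) = 0.45·0.4010 / (0.45·0.4010 + 0.55·0.5990) ≈ 0.3539
After the IDS='alert': P(compromised) = 0.35·0.3539 / (0.35·0.3539 + 0.3·0.6461) ≈ 0.3899
After the outbound-traffic monitor='normal': P(compromised) = 0.45·0.3899 / (0.45·0.3899 + 0.55·0.6101) ≈ 0.3433
After the outbound-traffic monitor='anomaly': P(compromised) = 0.55·0.3433 / (0.55·0.3433 + 0.45·0.6567) ≈ 0.3899

0.3899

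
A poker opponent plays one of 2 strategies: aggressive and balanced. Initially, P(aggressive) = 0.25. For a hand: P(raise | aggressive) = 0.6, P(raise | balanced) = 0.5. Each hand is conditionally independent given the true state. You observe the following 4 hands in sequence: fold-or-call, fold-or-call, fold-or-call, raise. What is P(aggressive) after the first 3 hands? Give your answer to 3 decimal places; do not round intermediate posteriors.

After 'fold-or-call': P(aggressive) = 0.4·0.2500 / (0.4·0.2500 + 0.5·0.7500) ≈ 0.2105
After 'fold-or-call': P(aggressive) = 0.4·0.2105 / (0.4·0.2105 + 0.5·0.7895) ≈ 0.1758
After 'fold-or-call': P(aggressive) = 0.4·0.1758 / (0.4·0.1758 + 0.5·0.8242) ≈ 0.1458

0.146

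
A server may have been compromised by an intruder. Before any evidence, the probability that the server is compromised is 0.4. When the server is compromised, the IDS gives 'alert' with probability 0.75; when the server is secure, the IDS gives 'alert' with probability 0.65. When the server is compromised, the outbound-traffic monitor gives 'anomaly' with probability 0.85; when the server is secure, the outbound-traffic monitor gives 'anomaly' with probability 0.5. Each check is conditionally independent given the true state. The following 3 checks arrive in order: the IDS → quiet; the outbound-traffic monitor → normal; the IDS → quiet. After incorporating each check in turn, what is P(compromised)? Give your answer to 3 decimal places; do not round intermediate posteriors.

0.093

After the IDS='quiet': P(compromised) = 0.25·0.4000 / (0.25·0.4000 + 0.35·0.6000) ≈ 0.3226
After the outbound-traffic monitor='normal': P(compromised) = 0.15·0.3226 / (0.15·0.3226 + 0.5·0.6774) ≈ 0.1250
After the IDS='quiet': P(compromised) = 0.25·0.1250 / (0.25·0.1250 + 0.35·0.8750) ≈ 0.0926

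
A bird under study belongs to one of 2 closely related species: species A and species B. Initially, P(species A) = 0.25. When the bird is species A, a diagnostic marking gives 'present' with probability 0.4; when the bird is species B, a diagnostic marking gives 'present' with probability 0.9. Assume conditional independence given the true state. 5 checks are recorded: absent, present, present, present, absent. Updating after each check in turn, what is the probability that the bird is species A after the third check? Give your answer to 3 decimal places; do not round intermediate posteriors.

After 'absent': P(species A) = 0.6·0.2500 / (0.6·0.2500 + 0.1·0.7500) ≈ 0.6667
After 'present': P(species A) = 0.4·0.6667 / (0.4·0.6667 + 0.9·0.3333) ≈ 0.4706
After 'present': P(species A) = 0.4·0.4706 / (0.4·0.4706 + 0.9·0.5294) ≈ 0.2832

0.283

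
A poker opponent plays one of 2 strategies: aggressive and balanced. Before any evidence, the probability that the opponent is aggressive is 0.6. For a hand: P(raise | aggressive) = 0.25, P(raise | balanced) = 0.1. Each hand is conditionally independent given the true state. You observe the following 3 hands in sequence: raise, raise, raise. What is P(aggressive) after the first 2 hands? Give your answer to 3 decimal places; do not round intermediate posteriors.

Apply Bayes' rule sequentially, carrying P(aggressive) forward.
After 'raise': P(aggressive) = 0.25·0.6000 / (0.25·0.6000 + 0.1·0.4000) ≈ 0.7895
After 'raise': P(aggressive) = 0.25·0.7895 / (0.25·0.7895 + 0.1·0.2105) ≈ 0.9036

0.904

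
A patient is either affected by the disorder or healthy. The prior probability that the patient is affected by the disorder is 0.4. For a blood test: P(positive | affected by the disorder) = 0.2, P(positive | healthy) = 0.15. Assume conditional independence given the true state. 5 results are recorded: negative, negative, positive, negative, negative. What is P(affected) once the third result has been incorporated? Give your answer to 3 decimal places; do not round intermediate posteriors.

After 'negative': P(affected) = 0.8·0.4000 / (0.8·0.4000 + 0.85·0.6000) ≈ 0.3855
After 'negative': P(affected) = 0.8·0.3855 / (0.8·0.3855 + 0.85·0.6145) ≈ 0.3713
After 'positive': P(affected) = 0.2·0.3713 / (0.2·0.3713 + 0.15·0.6287) ≈ 0.4405

0.441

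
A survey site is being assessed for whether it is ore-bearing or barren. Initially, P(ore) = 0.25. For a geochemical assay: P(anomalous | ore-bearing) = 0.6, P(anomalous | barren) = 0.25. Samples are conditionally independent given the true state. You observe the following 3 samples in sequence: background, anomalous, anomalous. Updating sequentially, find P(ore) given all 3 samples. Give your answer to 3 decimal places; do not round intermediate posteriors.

After 'background': P(ore) = 0.4·0.2500 / (0.4·0.2500 + 0.75·0.7500) ≈ 0.1509
After 'anomalous': P(ore) = 0.6·0.1509 / (0.6·0.1509 + 0.25·0.8491) ≈ 0.2991
After 'anomalous': P(ore) = 0.6·0.2991 / (0.6·0.2991 + 0.25·0.7009) ≈ 0.5059

0.506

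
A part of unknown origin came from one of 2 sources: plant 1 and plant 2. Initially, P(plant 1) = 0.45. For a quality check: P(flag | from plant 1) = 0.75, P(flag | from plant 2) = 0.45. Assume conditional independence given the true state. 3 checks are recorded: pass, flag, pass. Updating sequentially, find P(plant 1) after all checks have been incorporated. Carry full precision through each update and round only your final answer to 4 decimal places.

After 'pass': P(plant 1) = 0.25·0.4500 / (0.25·0.4500 + 0.55·0.5500) ≈ 0.2711
After 'flag': P(plant 1) = 0.75·0.2711 / (0.75·0.2711 + 0.45·0.7289) ≈ 0.3827
After 'pass': P(plant 1) = 0.25·0.3827 / (0.25·0.3827 + 0.55·0.6173) ≈ 0.2198

0.2198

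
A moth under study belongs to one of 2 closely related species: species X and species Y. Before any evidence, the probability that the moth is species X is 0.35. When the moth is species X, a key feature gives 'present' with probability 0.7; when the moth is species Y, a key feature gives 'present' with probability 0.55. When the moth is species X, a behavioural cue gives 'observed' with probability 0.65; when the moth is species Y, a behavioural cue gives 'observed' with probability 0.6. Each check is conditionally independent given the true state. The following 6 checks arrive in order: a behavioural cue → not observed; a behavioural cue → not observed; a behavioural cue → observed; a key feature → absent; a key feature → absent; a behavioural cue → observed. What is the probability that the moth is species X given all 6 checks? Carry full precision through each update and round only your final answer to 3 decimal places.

After a behavioural cue='not observed': P(species X) = 0.35·0.3500 / (0.35·0.3500 + 0.4·0.6500) ≈ 0.3203
After a behavioural cue='not observed': P(species X) = 0.35·0.3203 / (0.35·0.3203 + 0.4·0.6797) ≈ 0.2919
After a behavioural cue='observed': P(species X) = 0.65·0.2919 / (0.65·0.2919 + 0.6·0.7081) ≈ 0.3087
After a key feature='absent': P(species X) = 0.3·0.3087 / (0.3·0.3087 + 0.45·0.6913) ≈ 0.2294
After a key feature='absent': P(species X) = 0.3·0.2294 / (0.3·0.2294 + 0.45·0.7706) ≈ 0.1656
After a behavioural cue='observed': P(species X) = 0.65·0.1656 / (0.65·0.1656 + 0.6·0.8344) ≈ 0.1770

0.177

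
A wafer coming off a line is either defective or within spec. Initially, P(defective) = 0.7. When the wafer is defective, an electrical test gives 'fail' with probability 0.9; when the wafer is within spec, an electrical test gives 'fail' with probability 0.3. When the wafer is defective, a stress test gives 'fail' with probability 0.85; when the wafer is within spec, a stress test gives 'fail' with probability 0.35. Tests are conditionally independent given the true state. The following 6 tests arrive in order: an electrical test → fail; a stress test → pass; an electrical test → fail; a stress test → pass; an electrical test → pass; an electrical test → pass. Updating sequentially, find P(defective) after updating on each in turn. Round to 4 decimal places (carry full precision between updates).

After an electrical test='fail': P(defective) = 0.9·0.7000 / (0.9·0.7000 + 0.3·0.3000) ≈ 0.8750
After a stress test='pass': P(defective) = 0.15·0.8750 / (0.15·0.8750 + 0.65·0.1250) ≈ 0.6176
After an electrical test='fail': P(defective) = 0.9·0.6176 / (0.9·0.6176 + 0.3·0.3824) ≈ 0.8289
After a stress test='pass': P(defective) = 0.15·0.8289 / (0.15·0.8289 + 0.65·0.1711) ≈ 0.5279
After an electrical test='pass': P(defective) = 0.1·0.5279 / (0.1·0.5279 + 0.7·0.4721) ≈ 0.1378
After an electrical test='pass': P(defective) = 0.1·0.1378 / (0.1·0.1378 + 0.7·0.8622) ≈ 0.0223

0.0223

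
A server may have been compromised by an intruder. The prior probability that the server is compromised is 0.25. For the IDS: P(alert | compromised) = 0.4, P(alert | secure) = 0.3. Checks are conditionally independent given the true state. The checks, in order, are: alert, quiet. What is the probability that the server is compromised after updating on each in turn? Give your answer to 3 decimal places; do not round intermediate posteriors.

0.276

Each posterior becomes the prior for the next update.
After 'alert': P(compromised) = 0.4·0.2500 / (0.4·0.2500 + 0.3·0.7500) ≈ 0.3077
After 'quiet': P(compromised) = 0.6·0.3077 / (0.6·0.3077 + 0.7·0.6923) ≈ 0.2759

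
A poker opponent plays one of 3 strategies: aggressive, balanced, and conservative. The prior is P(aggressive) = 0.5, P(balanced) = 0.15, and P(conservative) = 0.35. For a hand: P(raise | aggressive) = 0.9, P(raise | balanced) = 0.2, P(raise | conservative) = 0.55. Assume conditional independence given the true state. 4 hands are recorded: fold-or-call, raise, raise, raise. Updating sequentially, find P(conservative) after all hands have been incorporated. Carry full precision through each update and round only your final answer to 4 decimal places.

After 'fold-or-call': normaliser = 0.1·0.5000 + 0.8·0.1500 + 0.45·0.3500; P(aggressive) ≈ 0.1527, P(balanced) ≈ 0.3664, P(conservative) ≈ 0.4809
After 'raise': normaliser = 0.9·0.1527 + 0.2·0.3664 + 0.55·0.4809; P(aggressive) ≈ 0.2892, P(balanced) ≈ 0.1542, P(conservative) ≈ 0.5566
After 'raise': normaliser = 0.9·0.2892 + 0.2·0.1542 + 0.55·0.5566; P(aggressive) ≈ 0.4357, P(balanced) ≈ 0.0516, P(conservative) ≈ 0.5126
After 'raise': normaliser = 0.9·0.4357 + 0.2·0.0516 + 0.55·0.5126; P(aggressive) ≈ 0.5730, P(balanced) ≈ 0.0151, P(conservative) ≈ 0.4119

0.4119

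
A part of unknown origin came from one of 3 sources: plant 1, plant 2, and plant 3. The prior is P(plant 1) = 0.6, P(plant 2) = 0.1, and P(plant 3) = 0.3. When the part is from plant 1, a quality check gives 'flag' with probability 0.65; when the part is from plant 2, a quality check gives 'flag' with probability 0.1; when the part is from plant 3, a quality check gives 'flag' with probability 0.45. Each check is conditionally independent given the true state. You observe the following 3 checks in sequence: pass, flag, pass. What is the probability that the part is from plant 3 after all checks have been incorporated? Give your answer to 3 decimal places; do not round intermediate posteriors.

0.422

After 'pass': normaliser = 0.35·0.6000 + 0.9·0.1000 + 0.55·0.3000; P(plant 1) ≈ 0.4516, P(plant 2) ≈ 0.1935, P(plant 3) ≈ 0.3548
After 'flag': normaliser = 0.65·0.4516 + 0.1·0.1935 + 0.45·0.3548; P(plant 1) ≈ 0.6212, P(plant 2) ≈ 0.0410, P(plant 3) ≈ 0.3379
After 'pass': normaliser = 0.35·0.6212 + 0.9·0.0410 + 0.55·0.3379; P(plant 1) ≈ 0.4940, P(plant 2) ≈ 0.0838, P(plant 3) ≈ 0.4223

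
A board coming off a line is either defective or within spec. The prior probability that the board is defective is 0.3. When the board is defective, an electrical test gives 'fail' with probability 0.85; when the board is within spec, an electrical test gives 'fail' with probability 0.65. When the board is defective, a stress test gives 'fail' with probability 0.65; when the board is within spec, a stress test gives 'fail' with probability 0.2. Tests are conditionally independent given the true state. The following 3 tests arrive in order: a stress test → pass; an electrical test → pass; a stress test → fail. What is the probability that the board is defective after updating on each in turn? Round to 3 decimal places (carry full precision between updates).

0.207

After a stress test='pass': P(defective) = 0.35·0.3000 / (0.35·0.3000 + 0.8·0.7000) ≈ 0.1579
After an electrical test='pass': P(defective) = 0.15·0.1579 / (0.15·0.1579 + 0.35·0.8421) ≈ 0.0744
After a stress test='fail': P(defective) = 0.65·0.0744 / (0.65·0.0744 + 0.2·0.9256) ≈ 0.2071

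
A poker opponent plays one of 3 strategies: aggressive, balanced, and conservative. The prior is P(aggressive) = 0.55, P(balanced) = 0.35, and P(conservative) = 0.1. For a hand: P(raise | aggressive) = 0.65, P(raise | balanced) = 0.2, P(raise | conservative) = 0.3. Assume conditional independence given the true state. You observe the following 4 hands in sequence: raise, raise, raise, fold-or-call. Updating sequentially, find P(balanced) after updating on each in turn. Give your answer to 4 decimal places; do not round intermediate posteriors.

0.0393

Apply Bayes' rule sequentially, carrying P(balanced) forward.
After 'raise': normaliser = 0.65·0.5500 + 0.2·0.3500 + 0.3·0.1000; P(aggressive) ≈ 0.7814, P(balanced) ≈ 0.1530, P(conservative) ≈ 0.0656
After 'raise': normaliser = 0.65·0.7814 + 0.2·0.1530 + 0.3·0.0656; P(aggressive) ≈ 0.9099, P(balanced) ≈ 0.0548, P(conservative) ≈ 0.0352
After 'raise': normaliser = 0.65·0.9099 + 0.2·0.0548 + 0.3·0.0352; P(aggressive) ≈ 0.9649, P(balanced) ≈ 0.0179, P(conservative) ≈ 0.0172
After 'fold-or-call': normaliser = 0.35·0.9649 + 0.8·0.0179 + 0.7·0.0172; P(aggressive) ≈ 0.9275, P(balanced) ≈ 0.0393, P(conservative) ≈ 0.0332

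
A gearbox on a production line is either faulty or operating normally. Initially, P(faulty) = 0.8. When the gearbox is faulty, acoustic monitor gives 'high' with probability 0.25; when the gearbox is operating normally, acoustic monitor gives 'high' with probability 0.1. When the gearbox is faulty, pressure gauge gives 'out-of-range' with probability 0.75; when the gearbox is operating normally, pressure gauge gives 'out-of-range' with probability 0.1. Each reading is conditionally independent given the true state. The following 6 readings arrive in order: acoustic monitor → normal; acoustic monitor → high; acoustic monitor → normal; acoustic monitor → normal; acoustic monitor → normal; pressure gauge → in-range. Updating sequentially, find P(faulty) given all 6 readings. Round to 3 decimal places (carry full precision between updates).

After acoustic monitor='normal': P(faulty) = 0.75·0.8000 / (0.75·0.8000 + 0.9·0.2000) ≈ 0.7692
After acoustic monitor='high': P(faulty) = 0.25·0.7692 / (0.25·0.7692 + 0.1·0.2308) ≈ 0.8929
After acoustic monitor='normal': P(faulty) = 0.75·0.8929 / (0.75·0.8929 + 0.9·0.1071) ≈ 0.8741
After acoustic monitor='normal': P(faulty) = 0.75·0.8741 / (0.75·0.8741 + 0.9·0.1259) ≈ 0.8527
After acoustic monitor='normal': P(faulty) = 0.75·0.8527 / (0.75·0.8527 + 0.9·0.1473) ≈ 0.8283
After pressure gauge='in-range': P(faulty) = 0.25·0.8283 / (0.25·0.8283 + 0.9·0.1717) ≈ 0.5726

0.573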